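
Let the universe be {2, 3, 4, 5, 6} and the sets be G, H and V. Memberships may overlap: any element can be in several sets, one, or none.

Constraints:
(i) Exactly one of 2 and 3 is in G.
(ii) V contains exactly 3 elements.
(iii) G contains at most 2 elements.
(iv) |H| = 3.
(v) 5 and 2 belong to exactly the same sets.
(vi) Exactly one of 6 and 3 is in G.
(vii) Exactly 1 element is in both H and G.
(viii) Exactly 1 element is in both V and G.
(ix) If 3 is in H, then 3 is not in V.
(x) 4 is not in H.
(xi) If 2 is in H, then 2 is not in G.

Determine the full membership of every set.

G = {3, 4}; H = {2, 3, 5}; V = {2, 4, 5}

From (x): 4 ∉ H.
Suppose 2 ∈ G: no assignment then satisfies all the clues, so 2 ∉ G.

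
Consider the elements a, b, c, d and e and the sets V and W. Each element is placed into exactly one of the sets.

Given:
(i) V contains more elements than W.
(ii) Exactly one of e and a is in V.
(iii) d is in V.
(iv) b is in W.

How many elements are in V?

3

From (iii): d ∈ V.
From (iv): b ∈ W.
Suppose c ∉ V: no assignment then satisfies all the clues, so c ∈ V.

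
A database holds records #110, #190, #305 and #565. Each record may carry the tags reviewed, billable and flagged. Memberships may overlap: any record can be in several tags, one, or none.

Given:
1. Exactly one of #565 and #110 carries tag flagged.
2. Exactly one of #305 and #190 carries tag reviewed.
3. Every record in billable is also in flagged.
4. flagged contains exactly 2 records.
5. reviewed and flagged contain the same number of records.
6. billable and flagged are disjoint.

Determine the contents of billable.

billable = {}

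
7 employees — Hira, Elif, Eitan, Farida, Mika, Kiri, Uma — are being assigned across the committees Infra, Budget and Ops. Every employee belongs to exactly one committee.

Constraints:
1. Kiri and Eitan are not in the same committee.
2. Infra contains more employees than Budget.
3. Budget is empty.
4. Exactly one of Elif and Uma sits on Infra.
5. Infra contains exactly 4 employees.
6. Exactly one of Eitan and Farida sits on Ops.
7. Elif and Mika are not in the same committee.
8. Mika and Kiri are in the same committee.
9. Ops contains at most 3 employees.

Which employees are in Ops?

Ops = {Eitan, Elif, Hira}

(3): Budget already has 0, so the rest are out.
Suppose Hira ∉ Ops: no assignment then satisfies all the clues, so Hira ∈ Ops.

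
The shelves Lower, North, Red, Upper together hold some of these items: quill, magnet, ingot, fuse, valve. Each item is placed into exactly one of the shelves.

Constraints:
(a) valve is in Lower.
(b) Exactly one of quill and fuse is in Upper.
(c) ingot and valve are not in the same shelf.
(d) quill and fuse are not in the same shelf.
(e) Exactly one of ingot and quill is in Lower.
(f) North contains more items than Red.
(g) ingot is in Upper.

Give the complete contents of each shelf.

From (a): valve ∈ Lower.
From (g): ingot ∈ Upper.
(e) (exactly one): quill ∈ Lower.
(b) (exactly one): fuse ∈ Upper.
Suppose magnet ∈ Lower: no assignment then satisfies all the clues, so magnet ∉ Lower.

Lower = {quill, valve}; North = {magnet}; Red = {}; Upper = {fuse, ingot}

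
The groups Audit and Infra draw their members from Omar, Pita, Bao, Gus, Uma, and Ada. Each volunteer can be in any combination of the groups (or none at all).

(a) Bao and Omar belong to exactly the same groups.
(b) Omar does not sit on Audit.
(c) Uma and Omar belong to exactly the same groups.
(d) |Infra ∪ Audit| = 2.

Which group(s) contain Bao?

From (b): Omar ∉ Audit.
(a): Bao matches Omar: Bao ∉ Audit.
(c): Uma matches Omar: Uma ∉ Audit.
Suppose Bao ∈ Infra: no assignment then satisfies all the clues, so Bao ∉ Infra.

Bao: none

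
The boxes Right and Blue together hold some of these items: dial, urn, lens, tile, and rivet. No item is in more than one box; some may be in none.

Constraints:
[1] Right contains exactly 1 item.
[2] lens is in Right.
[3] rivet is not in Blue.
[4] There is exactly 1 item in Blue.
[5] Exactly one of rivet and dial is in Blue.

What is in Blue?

From (2): lens ∈ Right.
From (3): rivet ∉ Blue.
(1): Right already has 1, so the rest are out.
(5) (exactly one): dial ∈ Blue.
(4): Blue already has 1, so the rest are out.

Blue = {dial}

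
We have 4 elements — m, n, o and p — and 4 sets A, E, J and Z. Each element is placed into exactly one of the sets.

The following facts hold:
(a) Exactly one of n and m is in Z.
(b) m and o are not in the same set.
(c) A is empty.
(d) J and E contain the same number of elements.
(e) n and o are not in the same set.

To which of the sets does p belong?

p: Z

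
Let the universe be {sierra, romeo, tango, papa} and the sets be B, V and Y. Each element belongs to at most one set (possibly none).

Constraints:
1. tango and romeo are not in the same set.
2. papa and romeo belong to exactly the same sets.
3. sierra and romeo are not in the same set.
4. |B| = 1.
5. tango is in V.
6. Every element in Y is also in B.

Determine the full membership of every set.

B = {sierra}; V = {tango}; Y = {}

From (5): tango ∈ V.
(1): romeo ∉ V.
(2): papa matches romeo: papa ∉ V.
Suppose sierra ∉ B: no assignment then satisfies all the clues, so sierra ∈ B.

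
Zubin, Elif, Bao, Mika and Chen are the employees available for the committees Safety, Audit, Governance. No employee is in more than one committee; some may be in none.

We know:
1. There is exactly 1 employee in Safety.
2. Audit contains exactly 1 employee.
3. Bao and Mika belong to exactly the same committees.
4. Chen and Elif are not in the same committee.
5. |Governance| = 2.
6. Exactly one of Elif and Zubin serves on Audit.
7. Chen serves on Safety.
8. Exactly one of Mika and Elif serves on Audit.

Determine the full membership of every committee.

Safety = {Chen}; Audit = {Elif}; Governance = {Bao, Mika}

From (7): Chen ∈ Safety.
(1): Safety already has 1, so the rest are out.
Suppose Zubin ∈ Audit: no assignment then satisfies all the clues, so Zubin ∉ Audit.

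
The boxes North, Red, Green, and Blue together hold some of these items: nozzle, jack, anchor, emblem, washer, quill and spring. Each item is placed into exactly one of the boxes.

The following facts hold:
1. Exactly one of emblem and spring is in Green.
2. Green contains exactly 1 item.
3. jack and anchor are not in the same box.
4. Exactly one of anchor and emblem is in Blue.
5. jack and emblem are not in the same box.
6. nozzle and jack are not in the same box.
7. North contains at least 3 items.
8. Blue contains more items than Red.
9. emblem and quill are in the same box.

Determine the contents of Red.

Red = {jack}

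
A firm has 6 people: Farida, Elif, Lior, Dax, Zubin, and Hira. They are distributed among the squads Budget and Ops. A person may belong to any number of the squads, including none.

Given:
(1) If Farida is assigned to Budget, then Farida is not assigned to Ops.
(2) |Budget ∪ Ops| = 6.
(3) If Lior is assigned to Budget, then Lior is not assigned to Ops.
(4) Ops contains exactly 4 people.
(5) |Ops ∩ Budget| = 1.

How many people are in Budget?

3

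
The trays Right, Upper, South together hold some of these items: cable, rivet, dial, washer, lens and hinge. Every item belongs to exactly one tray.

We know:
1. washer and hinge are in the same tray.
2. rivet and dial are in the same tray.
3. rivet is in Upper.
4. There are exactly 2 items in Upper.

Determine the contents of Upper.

From (3): rivet ∈ Upper.
(2): dial matches rivet: dial ∉ Right.
(2): dial matches rivet: dial ∈ Upper.
(4): Upper already has 2, so the rest are out.

Upper = {dial, rivet}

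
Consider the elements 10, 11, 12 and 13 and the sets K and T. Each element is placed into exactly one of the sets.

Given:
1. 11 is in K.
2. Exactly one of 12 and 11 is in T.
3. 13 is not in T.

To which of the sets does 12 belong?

12: T

From (1): 11 ∈ K.
From (3): 13 ∉ T.
(2) (exactly one): 12 ∈ T.
Only one set left: 13 ∈ K.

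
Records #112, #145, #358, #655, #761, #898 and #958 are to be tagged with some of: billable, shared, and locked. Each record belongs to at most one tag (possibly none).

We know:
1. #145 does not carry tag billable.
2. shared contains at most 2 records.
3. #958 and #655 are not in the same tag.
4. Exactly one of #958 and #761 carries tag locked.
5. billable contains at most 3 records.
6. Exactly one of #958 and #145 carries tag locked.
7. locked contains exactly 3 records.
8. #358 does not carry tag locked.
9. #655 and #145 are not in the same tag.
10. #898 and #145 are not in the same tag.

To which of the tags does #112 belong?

From (1): #145 ∉ billable.
From (8): #358 ∉ locked.
Suppose #112 ∈ billable: no assignment then satisfies all the clues, so #112 ∉ billable.

#112: locked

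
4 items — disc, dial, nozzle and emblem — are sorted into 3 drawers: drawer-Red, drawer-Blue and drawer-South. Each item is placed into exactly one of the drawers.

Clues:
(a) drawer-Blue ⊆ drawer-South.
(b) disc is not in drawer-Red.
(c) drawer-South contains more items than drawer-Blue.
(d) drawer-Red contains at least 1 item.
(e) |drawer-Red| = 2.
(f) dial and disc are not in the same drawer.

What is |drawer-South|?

From (b): disc ∉ drawer-Red.
Suppose disc ∈ drawer-Blue: no assignment then satisfies all the clues, so disc ∉ drawer-Blue.

2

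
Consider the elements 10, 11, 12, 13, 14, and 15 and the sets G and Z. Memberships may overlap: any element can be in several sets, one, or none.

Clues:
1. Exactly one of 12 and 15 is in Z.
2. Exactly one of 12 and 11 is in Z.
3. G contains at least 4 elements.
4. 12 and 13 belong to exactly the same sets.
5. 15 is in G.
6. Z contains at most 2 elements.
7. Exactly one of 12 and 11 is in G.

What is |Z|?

2

From (5): 15 ∈ G.
Suppose 10 ∈ Z: no assignment then satisfies all the clues, so 10 ∉ Z.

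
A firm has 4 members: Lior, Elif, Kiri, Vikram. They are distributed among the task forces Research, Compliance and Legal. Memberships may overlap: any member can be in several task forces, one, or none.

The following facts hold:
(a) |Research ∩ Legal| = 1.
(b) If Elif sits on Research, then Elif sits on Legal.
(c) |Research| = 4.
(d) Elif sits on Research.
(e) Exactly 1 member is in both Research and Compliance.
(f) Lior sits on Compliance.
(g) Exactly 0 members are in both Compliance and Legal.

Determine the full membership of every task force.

From (d): Elif ∈ Research.
From (f): Lior ∈ Compliance.
(b): Elif ∈ Legal.
(c): only 4 candidates remain for Research, so all are in.
Suppose Lior ∈ Legal: no assignment then satisfies all the clues, so Lior ∉ Legal.

Research = {Elif, Kiri, Lior, Vikram}; Compliance = {Lior}; Legal = {Elif}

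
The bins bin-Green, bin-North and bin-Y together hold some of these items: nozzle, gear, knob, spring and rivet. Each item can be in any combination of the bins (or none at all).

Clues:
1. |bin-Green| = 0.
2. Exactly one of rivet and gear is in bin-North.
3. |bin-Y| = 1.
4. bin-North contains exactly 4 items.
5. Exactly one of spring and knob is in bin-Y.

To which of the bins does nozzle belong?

nozzle: bin-North

(1): bin-Green already has 0, so the rest are out.
Suppose nozzle ∉ bin-North: no assignment then satisfies all the clues, so nozzle ∈ bin-North.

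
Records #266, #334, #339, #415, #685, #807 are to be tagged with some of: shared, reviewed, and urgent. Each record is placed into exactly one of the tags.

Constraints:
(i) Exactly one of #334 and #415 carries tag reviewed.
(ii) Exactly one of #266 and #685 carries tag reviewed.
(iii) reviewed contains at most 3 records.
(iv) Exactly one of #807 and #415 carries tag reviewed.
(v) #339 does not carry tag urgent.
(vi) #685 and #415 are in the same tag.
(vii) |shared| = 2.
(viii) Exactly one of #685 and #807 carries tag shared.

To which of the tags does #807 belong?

#807: shared

From (v): #339 ∉ urgent.
Suppose #807 ∉ shared: no assignment then satisfies all the clues, so #807 ∈ shared.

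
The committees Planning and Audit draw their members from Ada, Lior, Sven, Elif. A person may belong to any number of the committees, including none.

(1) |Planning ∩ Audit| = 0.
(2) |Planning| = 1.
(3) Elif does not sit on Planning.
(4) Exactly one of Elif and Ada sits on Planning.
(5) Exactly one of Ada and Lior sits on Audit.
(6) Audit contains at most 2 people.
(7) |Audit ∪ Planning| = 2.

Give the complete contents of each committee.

Planning = {Ada}; Audit = {Lior}

From (3): Elif ∉ Planning.
(4) (exactly one): Ada ∈ Planning.
(2): Planning already has 1, so the rest are out.
Suppose Ada ∈ Audit: no assignment then satisfies all the clues, so Ada ∉ Audit.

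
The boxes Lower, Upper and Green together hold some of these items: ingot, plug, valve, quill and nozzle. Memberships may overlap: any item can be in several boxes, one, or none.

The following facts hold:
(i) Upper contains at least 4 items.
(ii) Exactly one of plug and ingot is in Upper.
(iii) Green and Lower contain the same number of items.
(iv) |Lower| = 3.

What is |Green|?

3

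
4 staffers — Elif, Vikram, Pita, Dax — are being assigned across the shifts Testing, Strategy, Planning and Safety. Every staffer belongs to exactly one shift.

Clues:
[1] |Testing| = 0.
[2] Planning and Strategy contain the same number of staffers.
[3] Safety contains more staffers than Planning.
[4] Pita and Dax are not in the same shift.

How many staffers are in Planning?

1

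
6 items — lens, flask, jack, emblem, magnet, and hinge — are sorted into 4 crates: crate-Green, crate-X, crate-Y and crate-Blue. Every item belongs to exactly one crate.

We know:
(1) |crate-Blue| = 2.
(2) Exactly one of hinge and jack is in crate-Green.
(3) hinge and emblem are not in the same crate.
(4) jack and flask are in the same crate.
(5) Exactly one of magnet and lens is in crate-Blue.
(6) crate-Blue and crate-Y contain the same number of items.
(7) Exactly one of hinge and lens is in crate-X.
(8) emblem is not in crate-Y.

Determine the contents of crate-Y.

crate-Y = {flask, jack}

From (8): emblem ∉ crate-Y.
Suppose lens ∈ crate-Y: no assignment then satisfies all the clues, so lens ∉ crate-Y.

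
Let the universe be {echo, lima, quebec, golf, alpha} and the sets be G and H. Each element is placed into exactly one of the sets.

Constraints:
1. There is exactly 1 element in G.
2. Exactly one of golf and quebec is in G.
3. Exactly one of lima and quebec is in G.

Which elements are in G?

G = {quebec}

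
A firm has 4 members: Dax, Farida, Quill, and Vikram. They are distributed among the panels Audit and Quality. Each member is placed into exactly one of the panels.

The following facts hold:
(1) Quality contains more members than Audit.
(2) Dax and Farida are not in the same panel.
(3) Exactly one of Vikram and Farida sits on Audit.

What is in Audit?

Audit = {Farida}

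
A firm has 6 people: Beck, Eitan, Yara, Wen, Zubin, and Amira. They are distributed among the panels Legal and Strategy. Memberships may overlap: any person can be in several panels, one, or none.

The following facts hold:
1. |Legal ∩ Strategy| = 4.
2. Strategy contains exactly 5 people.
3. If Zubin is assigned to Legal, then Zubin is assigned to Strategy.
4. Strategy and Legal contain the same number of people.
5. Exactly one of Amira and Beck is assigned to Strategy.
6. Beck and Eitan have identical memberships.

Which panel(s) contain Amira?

Amira: Legal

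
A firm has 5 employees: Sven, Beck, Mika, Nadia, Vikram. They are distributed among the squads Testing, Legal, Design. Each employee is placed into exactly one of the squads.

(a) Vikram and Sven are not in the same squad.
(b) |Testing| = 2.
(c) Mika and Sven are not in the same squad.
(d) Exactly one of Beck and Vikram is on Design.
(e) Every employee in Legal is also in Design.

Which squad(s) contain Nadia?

Nadia: Design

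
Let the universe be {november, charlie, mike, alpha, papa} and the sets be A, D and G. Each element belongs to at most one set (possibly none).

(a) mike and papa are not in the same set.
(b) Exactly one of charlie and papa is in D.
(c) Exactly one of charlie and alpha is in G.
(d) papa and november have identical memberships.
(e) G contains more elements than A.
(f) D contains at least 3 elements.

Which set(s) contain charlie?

charlie: G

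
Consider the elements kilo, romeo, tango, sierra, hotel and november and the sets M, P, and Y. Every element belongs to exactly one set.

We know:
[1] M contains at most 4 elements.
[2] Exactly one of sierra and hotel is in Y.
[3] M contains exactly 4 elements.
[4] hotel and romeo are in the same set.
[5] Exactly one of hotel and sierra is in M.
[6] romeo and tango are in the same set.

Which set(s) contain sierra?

sierra: Y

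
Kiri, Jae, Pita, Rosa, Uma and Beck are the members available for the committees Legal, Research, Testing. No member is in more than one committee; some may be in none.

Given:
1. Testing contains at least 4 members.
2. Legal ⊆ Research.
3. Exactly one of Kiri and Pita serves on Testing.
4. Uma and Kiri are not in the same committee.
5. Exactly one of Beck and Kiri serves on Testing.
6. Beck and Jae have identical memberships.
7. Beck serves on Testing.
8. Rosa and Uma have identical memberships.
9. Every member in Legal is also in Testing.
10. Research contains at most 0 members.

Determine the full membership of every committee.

From (7): Beck ∈ Testing.
(5) (exactly one): Kiri ∉ Testing.
(6): Jae matches Beck: Jae ∉ Legal.
(6): Jae matches Beck: Jae ∉ Research.
(6): Jae matches Beck: Jae ∈ Testing.
(9) contrapositive: Kiri ∉ Legal.
(10): Research already has 0, so the rest are out.
(2) contrapositive: Pita ∉ Legal.
(2) contrapositive: Rosa ∉ Legal.
(2) contrapositive: Uma ∉ Legal.
(3) (exactly one): Pita ∈ Testing.
Suppose Rosa ∉ Testing: no assignment then satisfies all the clues, so Rosa ∈ Testing.

Legal = {}; Research = {}; Testing = {Beck, Jae, Pita, Rosa, Uma}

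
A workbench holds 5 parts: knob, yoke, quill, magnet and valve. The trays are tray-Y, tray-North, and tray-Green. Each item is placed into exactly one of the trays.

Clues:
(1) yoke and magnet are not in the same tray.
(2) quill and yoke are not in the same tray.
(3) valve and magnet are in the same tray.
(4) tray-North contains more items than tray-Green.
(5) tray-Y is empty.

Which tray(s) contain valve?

(5): tray-Y already has 0, so the rest are out.
Suppose valve ∉ tray-North: no assignment then satisfies all the clues, so valve ∈ tray-North.

valve: tray-North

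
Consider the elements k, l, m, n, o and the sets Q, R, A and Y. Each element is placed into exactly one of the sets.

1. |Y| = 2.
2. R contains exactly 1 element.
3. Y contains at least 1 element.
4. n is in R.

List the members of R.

From (4): n ∈ R.
(2): R already has 1, so the rest are out.

R = {n}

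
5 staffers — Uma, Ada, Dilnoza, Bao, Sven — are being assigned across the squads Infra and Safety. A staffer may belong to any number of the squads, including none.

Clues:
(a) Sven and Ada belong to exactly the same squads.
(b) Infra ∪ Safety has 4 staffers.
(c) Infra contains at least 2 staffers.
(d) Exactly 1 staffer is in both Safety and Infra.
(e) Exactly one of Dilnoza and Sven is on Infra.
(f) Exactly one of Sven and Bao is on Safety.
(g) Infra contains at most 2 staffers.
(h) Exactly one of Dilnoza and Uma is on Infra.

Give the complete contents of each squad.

Infra = {Bao, Dilnoza}; Safety = {Ada, Dilnoza, Sven}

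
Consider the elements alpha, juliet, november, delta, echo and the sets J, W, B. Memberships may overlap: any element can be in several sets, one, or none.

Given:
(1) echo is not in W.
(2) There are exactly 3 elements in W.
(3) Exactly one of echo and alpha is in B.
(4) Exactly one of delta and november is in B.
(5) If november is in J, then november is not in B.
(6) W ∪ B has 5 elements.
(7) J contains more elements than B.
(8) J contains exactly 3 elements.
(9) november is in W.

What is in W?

From (1): echo ∉ W.
From (9): november ∈ W.
Suppose alpha ∉ W: no assignment then satisfies all the clues, so alpha ∈ W.

W = {alpha, juliet, november}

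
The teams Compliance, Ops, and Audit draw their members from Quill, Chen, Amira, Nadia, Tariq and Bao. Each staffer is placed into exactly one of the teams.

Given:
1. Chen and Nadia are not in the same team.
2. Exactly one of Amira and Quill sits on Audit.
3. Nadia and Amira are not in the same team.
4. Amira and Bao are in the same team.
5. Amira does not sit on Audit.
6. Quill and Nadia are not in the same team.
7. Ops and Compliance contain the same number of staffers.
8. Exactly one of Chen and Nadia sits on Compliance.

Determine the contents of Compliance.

Compliance = {Nadia, Tariq}

From (5): Amira ∉ Audit.
(2) (exactly one): Quill ∈ Audit.
(4): Bao matches Amira: Bao ∉ Audit.
(6): Nadia ∉ Audit.
Suppose Chen ∈ Compliance: no assignment then satisfies all the clues, so Chen ∉ Compliance.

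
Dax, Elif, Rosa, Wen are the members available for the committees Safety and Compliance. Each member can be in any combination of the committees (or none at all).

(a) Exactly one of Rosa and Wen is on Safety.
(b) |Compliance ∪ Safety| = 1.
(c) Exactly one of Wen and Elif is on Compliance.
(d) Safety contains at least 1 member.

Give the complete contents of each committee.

Safety = {Wen}; Compliance = {Wen}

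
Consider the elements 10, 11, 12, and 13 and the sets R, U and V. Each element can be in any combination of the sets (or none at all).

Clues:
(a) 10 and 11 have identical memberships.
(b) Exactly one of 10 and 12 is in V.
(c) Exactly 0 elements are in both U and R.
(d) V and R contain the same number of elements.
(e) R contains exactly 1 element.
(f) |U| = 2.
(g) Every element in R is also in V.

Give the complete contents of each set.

R = {12}; U = {10, 11}; V = {12}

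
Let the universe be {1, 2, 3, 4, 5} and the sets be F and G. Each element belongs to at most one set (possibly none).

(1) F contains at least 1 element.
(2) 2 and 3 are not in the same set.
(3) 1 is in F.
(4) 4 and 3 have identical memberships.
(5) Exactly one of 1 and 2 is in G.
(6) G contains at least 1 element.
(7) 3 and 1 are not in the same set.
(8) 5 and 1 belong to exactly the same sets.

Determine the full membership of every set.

From (3): 1 ∈ F.
(5) (exactly one): 2 ∈ G.
(7): 3 ∉ F.
(8): 5 matches 1: 5 ∈ F.
(2): 3 ∉ G.
(4): 4 matches 3: 4 ∉ F.
(4): 4 matches 3: 4 ∉ G.

F = {1, 5}; G = {2}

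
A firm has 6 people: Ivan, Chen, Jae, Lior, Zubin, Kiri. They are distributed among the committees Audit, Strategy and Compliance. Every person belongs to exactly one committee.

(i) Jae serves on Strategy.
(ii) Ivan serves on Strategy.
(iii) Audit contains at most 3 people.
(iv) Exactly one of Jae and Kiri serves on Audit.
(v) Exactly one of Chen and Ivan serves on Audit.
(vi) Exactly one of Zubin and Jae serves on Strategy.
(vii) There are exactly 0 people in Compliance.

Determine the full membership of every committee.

Audit = {Chen, Kiri, Zubin}; Strategy = {Ivan, Jae, Lior}; Compliance = {}

From (i): Jae ∈ Strategy.
From (ii): Ivan ∈ Strategy.
(iv) (exactly one): Kiri ∈ Audit.
(v) (exactly one): Chen ∈ Audit.
(vi) (exactly one): Zubin ∉ Strategy.
(vii): Compliance already has 0, so the rest are out.
Only one committee left: Zubin ∈ Audit.
(iii): Audit already has 3, so the rest are out.
Only one committee left: Lior ∈ Strategy.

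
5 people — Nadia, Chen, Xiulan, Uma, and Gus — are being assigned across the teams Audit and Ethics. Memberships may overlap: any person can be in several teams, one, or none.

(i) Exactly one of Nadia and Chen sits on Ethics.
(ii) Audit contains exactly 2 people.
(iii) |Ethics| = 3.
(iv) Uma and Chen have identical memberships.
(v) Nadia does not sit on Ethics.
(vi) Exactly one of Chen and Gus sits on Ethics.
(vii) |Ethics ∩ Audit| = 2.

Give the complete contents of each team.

Audit = {Chen, Uma}; Ethics = {Chen, Uma, Xiulan}

From (v): Nadia ∉ Ethics.
(i) (exactly one): Chen ∈ Ethics.
(iv): Uma matches Chen: Uma ∈ Ethics.
(vi) (exactly one): Gus ∉ Ethics.
(iii): only 3 candidates remain for Ethics, so all are in.
Suppose Nadia ∈ Audit: no assignment then satisfies all the clues, so Nadia ∉ Audit.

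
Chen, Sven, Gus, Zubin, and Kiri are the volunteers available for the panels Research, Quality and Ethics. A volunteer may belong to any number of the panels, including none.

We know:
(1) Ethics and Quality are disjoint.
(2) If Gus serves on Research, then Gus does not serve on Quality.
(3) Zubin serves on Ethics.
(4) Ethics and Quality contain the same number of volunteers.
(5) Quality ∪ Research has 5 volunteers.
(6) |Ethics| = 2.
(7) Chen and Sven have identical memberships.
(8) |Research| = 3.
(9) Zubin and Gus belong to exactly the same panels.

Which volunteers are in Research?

Research = {Gus, Kiri, Zubin}

From (3): Zubin ∈ Ethics.
(1) (disjoint): Zubin ∉ Quality.
(9): Gus matches Zubin: Gus ∉ Quality.
(9): Gus matches Zubin: Gus ∈ Ethics.
(6): Ethics already has 2, so the rest are out.
Suppose Chen ∈ Research: no assignment then satisfies all the clues, so Chen ∉ Research.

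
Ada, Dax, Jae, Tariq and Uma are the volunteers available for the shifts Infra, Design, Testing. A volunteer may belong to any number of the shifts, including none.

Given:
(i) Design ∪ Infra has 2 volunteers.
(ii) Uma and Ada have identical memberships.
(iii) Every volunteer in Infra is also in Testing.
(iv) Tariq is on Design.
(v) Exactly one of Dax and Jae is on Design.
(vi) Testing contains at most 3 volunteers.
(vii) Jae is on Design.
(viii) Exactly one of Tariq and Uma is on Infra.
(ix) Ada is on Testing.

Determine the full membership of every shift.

From (iv): Tariq ∈ Design.
From (vii): Jae ∈ Design.
From (ix): Ada ∈ Testing.
(ii): Uma matches Ada: Uma ∈ Testing.
(v) (exactly one): Dax ∉ Design.
Suppose Ada ∈ Infra: no assignment then satisfies all the clues, so Ada ∉ Infra.

Infra = {Tariq}; Design = {Jae, Tariq}; Testing = {Ada, Tariq, Uma}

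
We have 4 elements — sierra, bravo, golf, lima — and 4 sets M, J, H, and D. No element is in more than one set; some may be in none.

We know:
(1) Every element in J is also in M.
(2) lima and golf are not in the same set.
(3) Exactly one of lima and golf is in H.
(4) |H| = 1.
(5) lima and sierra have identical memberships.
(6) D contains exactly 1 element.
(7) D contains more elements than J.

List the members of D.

D = {bravo}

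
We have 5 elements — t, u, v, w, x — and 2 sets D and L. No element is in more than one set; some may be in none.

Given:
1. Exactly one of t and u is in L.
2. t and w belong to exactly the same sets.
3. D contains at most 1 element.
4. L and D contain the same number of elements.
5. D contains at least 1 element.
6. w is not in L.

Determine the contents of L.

L = {u}

From (6): w ∉ L.
(2): t matches w: t ∉ L.
(1) (exactly one): u ∈ L.
Suppose v ∈ L: no assignment then satisfies all the clues, so v ∉ L.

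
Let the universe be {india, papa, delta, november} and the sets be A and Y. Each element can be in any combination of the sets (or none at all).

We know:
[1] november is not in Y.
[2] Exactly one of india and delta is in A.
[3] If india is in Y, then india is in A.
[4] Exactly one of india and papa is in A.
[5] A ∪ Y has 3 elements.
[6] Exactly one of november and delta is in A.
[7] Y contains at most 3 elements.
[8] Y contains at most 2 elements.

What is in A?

A = {india, november}

From (1): november ∉ Y.
Suppose india ∉ A: no assignment then satisfies all the clues, so india ∈ A.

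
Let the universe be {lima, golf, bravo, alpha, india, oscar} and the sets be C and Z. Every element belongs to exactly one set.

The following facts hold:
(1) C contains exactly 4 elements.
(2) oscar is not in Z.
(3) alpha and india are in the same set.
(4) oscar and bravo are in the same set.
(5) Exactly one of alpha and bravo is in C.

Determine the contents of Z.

Z = {alpha, india}

From (2): oscar ∉ Z.
(4): bravo matches oscar: bravo ∉ Z.
Only one set left: bravo ∈ C.
Only one set left: oscar ∈ C.
(5) (exactly one): alpha ∉ C.
Only one set left: alpha ∈ Z.
(3): india matches alpha: india ∉ C.
(3): india matches alpha: india ∈ Z.
(1): only 4 candidates remain for C, so all are in.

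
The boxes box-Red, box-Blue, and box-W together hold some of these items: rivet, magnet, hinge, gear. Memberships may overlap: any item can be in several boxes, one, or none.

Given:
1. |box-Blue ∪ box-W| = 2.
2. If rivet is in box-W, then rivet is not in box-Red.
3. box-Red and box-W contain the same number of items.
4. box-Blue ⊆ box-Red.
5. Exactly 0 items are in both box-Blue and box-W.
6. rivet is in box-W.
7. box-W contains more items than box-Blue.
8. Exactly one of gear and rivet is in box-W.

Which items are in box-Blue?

From (6): rivet ∈ box-W.
(2): rivet ∉ box-Red.
(4) contrapositive: rivet ∉ box-Blue.
(8) (exactly one): gear ∉ box-W.
Suppose magnet ∈ box-Blue: no assignment then satisfies all the clues, so magnet ∉ box-Blue.

box-Blue = {}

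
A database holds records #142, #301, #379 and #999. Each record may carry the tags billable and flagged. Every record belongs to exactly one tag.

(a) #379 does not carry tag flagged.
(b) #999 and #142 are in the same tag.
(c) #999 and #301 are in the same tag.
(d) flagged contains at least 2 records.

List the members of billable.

billable = {#379}

From (a): #379 ∉ flagged.
Only one tag left: #379 ∈ billable.
Suppose #142 ∈ billable: no assignment then satisfies all the clues, so #142 ∉ billable.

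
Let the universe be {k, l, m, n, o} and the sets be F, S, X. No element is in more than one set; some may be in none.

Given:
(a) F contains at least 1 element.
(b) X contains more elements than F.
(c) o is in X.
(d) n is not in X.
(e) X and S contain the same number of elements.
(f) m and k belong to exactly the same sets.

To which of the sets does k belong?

k: S

From (c): o ∈ X.
From (d): n ∉ X.
Suppose k ∈ F: no assignment then satisfies all the clues, so k ∉ F.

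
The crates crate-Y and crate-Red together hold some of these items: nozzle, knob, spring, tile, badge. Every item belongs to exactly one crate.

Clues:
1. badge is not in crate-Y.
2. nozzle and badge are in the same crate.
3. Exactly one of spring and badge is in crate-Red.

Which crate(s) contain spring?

spring: crate-Y

From (1): badge ∉ crate-Y.
(2): nozzle matches badge: nozzle ∉ crate-Y.
Only one crate left: nozzle ∈ crate-Red.
Only one crate left: badge ∈ crate-Red.
(3) (exactly one): spring ∉ crate-Red.
Only one crate left: spring ∈ crate-Y.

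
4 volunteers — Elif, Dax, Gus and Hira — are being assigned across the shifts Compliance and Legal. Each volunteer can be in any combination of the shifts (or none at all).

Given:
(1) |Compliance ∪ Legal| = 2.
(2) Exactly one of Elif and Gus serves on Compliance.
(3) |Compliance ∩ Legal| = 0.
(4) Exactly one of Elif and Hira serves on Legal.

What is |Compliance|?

1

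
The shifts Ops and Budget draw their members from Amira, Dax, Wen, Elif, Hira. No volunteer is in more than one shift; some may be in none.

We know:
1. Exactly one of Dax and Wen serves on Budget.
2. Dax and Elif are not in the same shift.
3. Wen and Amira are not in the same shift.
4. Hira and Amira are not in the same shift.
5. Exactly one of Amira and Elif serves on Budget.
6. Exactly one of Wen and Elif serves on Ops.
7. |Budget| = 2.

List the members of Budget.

Budget = {Amira, Dax}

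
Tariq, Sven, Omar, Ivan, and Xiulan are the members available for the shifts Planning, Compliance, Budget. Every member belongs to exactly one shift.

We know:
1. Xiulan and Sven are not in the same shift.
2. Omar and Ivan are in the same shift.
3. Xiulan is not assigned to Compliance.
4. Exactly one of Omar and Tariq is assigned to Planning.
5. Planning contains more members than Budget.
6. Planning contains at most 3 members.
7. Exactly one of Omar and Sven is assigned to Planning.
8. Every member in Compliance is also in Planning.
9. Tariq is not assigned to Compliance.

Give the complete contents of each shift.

Planning = {Ivan, Omar, Xiulan}; Compliance = {}; Budget = {Sven, Tariq}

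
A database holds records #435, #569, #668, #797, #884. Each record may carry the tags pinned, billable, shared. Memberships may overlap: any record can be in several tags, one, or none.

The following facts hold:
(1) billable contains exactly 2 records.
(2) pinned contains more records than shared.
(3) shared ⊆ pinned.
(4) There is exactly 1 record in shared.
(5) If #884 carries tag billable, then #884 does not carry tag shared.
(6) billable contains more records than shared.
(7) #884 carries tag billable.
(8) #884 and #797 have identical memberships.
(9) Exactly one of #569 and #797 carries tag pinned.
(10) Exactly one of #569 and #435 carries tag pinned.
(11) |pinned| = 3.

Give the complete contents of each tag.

pinned = {#435, #797, #884}; billable = {#797, #884}; shared = {#435}

From (7): #884 ∈ billable.
(5): #884 ∉ shared.
(8): #797 matches #884: #797 ∈ billable.
(8): #797 matches #884: #797 ∉ shared.
(1): billable already has 2, so the rest are out.
Suppose #435 ∉ pinned: no assignment then satisfies all the clues, so #435 ∈ pinned.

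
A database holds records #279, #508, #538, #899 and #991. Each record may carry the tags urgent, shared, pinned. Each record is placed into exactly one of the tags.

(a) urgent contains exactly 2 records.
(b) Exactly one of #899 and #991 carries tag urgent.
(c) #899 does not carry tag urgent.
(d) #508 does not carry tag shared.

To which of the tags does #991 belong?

From (c): #899 ∉ urgent.
From (d): #508 ∉ shared.
(b) (exactly one): #991 ∈ urgent.

#991: urgent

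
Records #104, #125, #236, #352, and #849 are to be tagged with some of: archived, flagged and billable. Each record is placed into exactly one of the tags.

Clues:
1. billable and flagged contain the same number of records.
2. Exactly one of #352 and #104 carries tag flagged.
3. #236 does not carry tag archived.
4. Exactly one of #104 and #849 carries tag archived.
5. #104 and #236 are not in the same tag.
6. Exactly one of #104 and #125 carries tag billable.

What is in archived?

archived = {#104}

From (3): #236 ∉ archived.
Suppose #104 ∉ archived: no assignment then satisfies all the clues, so #104 ∈ archived.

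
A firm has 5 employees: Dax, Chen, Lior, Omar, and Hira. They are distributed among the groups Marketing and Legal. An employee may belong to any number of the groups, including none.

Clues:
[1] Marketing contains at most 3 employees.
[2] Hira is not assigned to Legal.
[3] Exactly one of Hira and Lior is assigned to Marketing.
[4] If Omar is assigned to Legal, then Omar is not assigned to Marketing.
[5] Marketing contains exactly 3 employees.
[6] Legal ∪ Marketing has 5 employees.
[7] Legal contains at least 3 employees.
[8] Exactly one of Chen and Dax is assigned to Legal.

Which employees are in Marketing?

Marketing = {Chen, Dax, Hira}

From (2): Hira ∉ Legal.
Suppose Dax ∉ Marketing: no assignment then satisfies all the clues, so Dax ∈ Marketing.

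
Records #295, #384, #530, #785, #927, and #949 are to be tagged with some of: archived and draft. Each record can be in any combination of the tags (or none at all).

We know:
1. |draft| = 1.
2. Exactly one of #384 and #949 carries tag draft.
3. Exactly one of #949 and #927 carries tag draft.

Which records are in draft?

draft = {#949}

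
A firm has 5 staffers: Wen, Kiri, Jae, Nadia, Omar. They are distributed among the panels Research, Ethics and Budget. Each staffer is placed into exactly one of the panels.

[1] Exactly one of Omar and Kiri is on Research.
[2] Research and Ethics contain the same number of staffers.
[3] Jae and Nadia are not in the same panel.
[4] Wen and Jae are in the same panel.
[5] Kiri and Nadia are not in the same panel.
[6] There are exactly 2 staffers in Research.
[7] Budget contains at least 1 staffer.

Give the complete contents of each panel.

Research = {Nadia, Omar}; Ethics = {Jae, Wen}; Budget = {Kiri}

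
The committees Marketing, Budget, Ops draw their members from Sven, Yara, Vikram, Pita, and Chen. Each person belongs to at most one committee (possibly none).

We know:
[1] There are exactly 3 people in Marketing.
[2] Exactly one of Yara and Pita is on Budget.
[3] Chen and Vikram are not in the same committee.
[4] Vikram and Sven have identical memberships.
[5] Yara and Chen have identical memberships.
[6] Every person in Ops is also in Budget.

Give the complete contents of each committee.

Marketing = {Pita, Sven, Vikram}; Budget = {Chen, Yara}; Ops = {}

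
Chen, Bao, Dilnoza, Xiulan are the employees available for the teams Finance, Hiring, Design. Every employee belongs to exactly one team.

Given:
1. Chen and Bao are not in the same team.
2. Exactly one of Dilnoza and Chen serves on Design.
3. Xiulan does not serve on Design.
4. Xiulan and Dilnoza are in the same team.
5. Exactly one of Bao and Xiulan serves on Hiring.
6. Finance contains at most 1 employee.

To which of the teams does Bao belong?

From (3): Xiulan ∉ Design.
(4): Dilnoza matches Xiulan: Dilnoza ∉ Design.
(2) (exactly one): Chen ∈ Design.
(1): Bao ∉ Design.
Suppose Bao ∉ Finance: no assignment then satisfies all the clues, so Bao ∈ Finance.

Bao: Finance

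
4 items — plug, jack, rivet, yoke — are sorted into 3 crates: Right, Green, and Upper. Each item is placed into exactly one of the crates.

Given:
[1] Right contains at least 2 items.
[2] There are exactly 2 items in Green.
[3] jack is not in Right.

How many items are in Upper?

From (3): jack ∉ Right.
Suppose plug ∈ Upper: no assignment then satisfies all the clues, so plug ∉ Upper.

0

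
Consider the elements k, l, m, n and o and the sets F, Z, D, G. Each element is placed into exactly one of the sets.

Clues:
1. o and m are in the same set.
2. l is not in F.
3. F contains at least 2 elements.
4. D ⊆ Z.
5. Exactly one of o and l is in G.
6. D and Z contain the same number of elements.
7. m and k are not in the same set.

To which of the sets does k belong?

k: G

From (2): l ∉ F.
Suppose k ∈ F: no assignment then satisfies all the clues, so k ∉ F.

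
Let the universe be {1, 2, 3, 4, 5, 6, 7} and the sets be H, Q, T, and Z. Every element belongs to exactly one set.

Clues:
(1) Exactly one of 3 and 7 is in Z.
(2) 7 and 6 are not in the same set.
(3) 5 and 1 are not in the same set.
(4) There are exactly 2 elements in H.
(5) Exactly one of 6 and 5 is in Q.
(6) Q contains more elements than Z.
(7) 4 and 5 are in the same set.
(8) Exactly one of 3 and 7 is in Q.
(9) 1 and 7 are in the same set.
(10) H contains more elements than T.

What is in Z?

Z = {1, 7}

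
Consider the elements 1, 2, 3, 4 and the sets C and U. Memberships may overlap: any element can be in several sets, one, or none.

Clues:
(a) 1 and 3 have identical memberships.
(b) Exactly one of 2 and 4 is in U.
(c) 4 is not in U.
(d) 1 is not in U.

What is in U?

U = {2}

From (c): 4 ∉ U.
From (d): 1 ∉ U.
(a): 3 matches 1: 3 ∉ U.
(b) (exactly one): 2 ∈ U.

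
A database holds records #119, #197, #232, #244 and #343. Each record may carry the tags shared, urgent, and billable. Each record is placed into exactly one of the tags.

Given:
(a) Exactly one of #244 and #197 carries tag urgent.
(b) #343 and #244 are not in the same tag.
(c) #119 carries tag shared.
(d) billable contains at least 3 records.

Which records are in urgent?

urgent = {#244}

From (c): #119 ∈ shared.
Suppose #197 ∈ urgent: no assignment then satisfies all the clues, so #197 ∉ urgent.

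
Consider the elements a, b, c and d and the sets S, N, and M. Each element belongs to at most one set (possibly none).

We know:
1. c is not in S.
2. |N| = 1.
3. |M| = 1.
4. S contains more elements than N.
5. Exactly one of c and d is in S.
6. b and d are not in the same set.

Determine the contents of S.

S = {a, d}

From (1): c ∉ S.
(5) (exactly one): d ∈ S.
(6): b ∉ S.
Suppose a ∉ S: no assignment then satisfies all the clues, so a ∈ S.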